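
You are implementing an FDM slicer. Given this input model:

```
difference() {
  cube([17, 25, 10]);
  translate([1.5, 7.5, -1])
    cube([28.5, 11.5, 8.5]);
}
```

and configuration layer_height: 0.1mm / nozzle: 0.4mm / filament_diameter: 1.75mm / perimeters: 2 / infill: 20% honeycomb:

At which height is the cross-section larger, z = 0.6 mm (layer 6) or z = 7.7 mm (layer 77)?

Layer 6 (z = 0.6): the cube is present — its section is the full 17×25 rectangle (area 425.00 mm²); the 28.5×11.5 cube at (1.5, 7.5) contributes its full rectangle (area 327.75 mm²); Taking the first minus the rest: starting from the 17×25 cube (425.00 mm²), the 28.5×11.5 cube at (1.5, 7.5) partially overlaps it — only the 178.25 mm² overlap (of its 327.75 mm²) is removed, clipping the outline — area = 246.75 mm². So its area = 246.75 mm². Layer 77 (z = 7.7): the 17×25 cube contributes its full rectangle (area 425.00 mm²); the cube at (1.5, 7.5) does not reach this height (z outside [-1, 7.5]); Taking the first minus the rest: none of the subtracted shapes is present at this height, so the 17×25 cube is unchanged — area = 425.00 mm². So its area = 425.00 mm². Layer 77 is larger (425.00 vs 246.75 mm²).

layer 77 (z = 7.7 mm)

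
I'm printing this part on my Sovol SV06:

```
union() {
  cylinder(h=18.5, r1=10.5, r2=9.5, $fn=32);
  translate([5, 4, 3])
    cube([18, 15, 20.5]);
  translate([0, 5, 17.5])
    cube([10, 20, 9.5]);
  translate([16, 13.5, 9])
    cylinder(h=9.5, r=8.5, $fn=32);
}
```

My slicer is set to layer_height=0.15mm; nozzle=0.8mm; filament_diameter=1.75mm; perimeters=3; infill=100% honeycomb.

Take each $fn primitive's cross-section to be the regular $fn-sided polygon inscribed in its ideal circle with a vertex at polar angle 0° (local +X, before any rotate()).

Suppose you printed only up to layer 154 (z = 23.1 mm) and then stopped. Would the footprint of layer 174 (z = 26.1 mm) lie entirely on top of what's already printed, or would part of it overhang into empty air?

entirely on top

Compare the two slices. At z = 23.1: the cone is absent (z outside [0, 18.5]); the 18×15 cube at (5, 4) contributes its full rectangle (area 270.00 mm²); the cube at (0, 5) (footprint 10×20) is included at this height (area 200.00 mm²); the cylinder at (16, 13.5) does not reach this height (z outside [9, 18.5]); Taking the union: the regions partially overlap — summed areas 470.00 mm² minus the doubly-counted overlap 70.00 mm² gives 400.00 mm² — area = 400.00 mm². At z = 26.1: the cone does not reach this height (z outside [0, 18.5]); the cube at (5, 4) is not intersected at this z (z outside [3, 23.5]); the cube at (0, 5) (footprint 10×20) is included at this height (area 200.00 mm²); the cylinder at (16, 13.5) does not reach this height (z outside [9, 18.5]); Merging all regions: only the 10×20 cube at (0, 5) is present, so the union is just that shape — area = 200.00 mm². Checking containment: the cross-section at z = 26.1 is a subset of the cross-section at z = 23.1.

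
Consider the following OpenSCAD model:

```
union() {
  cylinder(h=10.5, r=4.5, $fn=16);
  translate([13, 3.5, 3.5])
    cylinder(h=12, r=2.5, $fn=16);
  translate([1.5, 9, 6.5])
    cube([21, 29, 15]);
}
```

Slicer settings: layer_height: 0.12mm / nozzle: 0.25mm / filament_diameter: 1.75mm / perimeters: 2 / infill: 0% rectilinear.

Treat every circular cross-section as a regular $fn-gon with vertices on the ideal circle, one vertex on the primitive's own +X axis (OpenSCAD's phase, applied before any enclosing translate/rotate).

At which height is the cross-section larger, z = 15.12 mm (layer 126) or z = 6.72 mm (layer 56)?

Layer 126 (z = 15.12): the cylinder is absent (z outside [0, 10.5]); the cylinder at (13, 3.5): section is a regular 16-gon, circumradius r=2.5 (area = (16/2)·2.500²·sin(360°/16) = 19.13 mm²); the 21×29 cube at (1.5, 9) contributes its full rectangle (area 609.00 mm²); Taking the union: the 2 present regions are separate (no shared area or edge), so areas and boundary lengths simply add and each stays a separate island — area = 628.13 mm². So its area = 628.13 mm². Layer 56 (z = 6.72): the r=4.5 cylinder gives a regular 16-gon of circumradius 4.5 (constant along its height) (area = (16/2)·4.500²·sin(360°/16) = 61.99 mm²); the cylinder at (13, 3.5): section is a regular 16-gon, circumradius r=2.5 (area = (16/2)·2.500²·sin(360°/16) = 19.13 mm²); the cube at (1.5, 9) is present — its section is the full 21×29 rectangle (area 609.00 mm²); Combining (union): the 3 present regions are separate (no shared area or edge), so areas and boundary lengths simply add and each stays a separate island — area = 690.13 mm². So its area = 690.13 mm². Layer 56 is larger (690.13 vs 628.13 mm²).

layer 56 (z = 6.72 mm)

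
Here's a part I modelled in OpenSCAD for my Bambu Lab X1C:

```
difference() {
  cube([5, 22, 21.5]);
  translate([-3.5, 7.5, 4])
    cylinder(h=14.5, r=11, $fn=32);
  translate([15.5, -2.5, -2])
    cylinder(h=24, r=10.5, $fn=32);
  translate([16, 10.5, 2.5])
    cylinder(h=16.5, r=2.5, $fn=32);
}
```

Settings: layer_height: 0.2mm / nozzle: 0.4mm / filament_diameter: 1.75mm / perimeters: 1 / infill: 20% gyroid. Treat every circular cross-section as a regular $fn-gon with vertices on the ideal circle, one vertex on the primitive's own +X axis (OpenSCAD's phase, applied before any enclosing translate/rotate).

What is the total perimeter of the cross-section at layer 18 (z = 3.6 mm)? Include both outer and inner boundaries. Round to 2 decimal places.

At z = 3.6 mm: the 5×22 cube contributes its full rectangle (perimeter 54.00 mm); the cylinder at (-3.5, 7.5) does not reach this height (z outside [4, 18.5]); the r=10.5 cylinder at (15.5, -2.5) contributes a regular 32-gon of circumradius 10.5 (perimeter = 2·32·10.500·sin(180°/32) = 65.87 mm); the cylinder at (16, 10.5): section is a regular 32-gon, circumradius r=2.5 (perimeter = 2·32·2.500·sin(180°/32) = 15.68 mm); Taking the first minus the rest: starting from the 5×22 cube, the r=10.5 cylinder at (15.5, -2.5) misses the remaining region (no effect); the r=2.5 cylinder at (16, 10.5) misses the remaining region (no effect) — boundary = 54.00 mm. Overall, the cross-section is a single solid region. Total boundary length (outer) = 54.00 mm.

54.00 mm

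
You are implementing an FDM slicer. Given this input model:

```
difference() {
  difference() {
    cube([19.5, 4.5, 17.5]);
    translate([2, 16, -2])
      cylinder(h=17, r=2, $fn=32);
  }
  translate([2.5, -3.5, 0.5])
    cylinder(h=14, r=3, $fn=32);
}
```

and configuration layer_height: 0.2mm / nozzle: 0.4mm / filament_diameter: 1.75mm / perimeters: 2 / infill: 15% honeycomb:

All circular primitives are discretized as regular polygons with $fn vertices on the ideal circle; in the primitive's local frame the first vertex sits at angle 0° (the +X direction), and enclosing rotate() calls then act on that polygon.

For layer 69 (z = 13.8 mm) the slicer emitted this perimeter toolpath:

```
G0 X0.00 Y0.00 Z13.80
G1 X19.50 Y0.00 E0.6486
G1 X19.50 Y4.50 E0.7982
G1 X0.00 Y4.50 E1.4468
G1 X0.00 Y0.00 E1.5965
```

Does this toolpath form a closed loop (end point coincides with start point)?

Start point (G0): (0.00, 0.00). End point (last G1): the path returns to the start — closed.

yes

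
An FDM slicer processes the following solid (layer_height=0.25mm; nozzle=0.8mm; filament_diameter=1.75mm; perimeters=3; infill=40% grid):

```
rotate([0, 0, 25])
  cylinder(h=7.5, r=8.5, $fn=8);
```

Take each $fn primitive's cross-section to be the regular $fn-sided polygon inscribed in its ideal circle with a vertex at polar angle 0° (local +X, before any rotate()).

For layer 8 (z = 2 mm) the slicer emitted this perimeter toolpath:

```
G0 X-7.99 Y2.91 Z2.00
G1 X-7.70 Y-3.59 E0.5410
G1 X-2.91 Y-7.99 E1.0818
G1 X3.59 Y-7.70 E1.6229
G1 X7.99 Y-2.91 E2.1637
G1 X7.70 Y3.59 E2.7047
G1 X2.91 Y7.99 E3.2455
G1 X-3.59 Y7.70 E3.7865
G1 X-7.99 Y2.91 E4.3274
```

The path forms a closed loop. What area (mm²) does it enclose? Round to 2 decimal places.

Apply the shoelace formula to the sequence of (X, Y) vertices; enclosed area = 204.33 mm².

204.33 mm²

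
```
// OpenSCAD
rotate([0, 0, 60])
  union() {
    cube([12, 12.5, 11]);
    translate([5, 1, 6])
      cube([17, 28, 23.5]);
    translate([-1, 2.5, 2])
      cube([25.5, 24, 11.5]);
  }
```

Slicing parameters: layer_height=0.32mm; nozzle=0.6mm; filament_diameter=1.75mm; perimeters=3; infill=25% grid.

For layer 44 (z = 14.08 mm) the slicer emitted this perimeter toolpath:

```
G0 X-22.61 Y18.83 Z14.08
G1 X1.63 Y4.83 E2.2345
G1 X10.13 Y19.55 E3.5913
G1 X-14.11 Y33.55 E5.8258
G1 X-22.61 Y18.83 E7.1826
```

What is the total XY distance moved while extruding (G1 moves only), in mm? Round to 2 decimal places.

89.98 mm

Sum the Euclidean lengths of each G1 segment: total = 89.98 mm.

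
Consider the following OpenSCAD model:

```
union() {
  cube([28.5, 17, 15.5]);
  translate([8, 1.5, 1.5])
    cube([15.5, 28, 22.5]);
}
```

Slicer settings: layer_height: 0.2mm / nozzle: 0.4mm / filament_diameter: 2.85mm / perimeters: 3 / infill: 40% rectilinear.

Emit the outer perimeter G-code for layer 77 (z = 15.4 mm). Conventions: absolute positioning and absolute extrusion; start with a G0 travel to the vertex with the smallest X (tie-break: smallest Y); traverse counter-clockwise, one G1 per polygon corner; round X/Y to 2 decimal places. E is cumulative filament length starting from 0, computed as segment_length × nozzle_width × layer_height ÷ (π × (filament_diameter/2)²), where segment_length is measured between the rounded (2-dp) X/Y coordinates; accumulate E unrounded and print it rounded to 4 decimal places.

G0 X0.00 Y0.00 Z15.40
G1 X28.50 Y0.00 E0.3574
G1 X28.50 Y17.00 E0.5706
G1 X23.50 Y17.00 E0.6333
G1 X23.50 Y29.50 E0.7900
G1 X8.00 Y29.50 E0.9844
G1 X8.00 Y17.00 E1.1412
G1 X0.00 Y17.00 E1.2415
G1 X0.00 Y0.00 E1.4547

At z = 15.4 mm: the 28.5×17 cube contributes its full rectangle; the 15.5×28 cube at (8, 1.5) contributes its full rectangle; Taking the union: the regions partially overlap (shared area 240.25 mm²), so overlapping operands fuse into one piece — 1 connected region. The outline is a single polygon with 8 vertices. Extrusion per mm of travel: 0.4 × 0.2 / (π × 1.425²) = 0.012540. Accumulating E over each segment gives final E = 1.4547.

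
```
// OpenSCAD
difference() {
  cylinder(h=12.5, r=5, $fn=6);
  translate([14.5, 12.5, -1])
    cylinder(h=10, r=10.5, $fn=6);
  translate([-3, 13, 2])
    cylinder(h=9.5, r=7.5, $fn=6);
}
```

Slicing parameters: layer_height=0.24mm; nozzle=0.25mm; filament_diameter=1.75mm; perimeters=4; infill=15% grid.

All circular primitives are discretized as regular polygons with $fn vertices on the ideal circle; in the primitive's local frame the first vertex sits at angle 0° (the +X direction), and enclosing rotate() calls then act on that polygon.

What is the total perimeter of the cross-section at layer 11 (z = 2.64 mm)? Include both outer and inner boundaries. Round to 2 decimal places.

30.00 mm

At z = 2.64 mm: the r=5 cylinder contributes a regular 6-gon of circumradius 5 (perimeter = 2·6·5.000·sin(180°/6) = 30.00 mm); the r=10.5 cylinder at (14.5, 12.5) gives a regular 6-gon of circumradius 10.5 (constant along its height) (perimeter = 2·6·10.500·sin(180°/6) = 63.00 mm); the r=7.5 cylinder at (-3, 13) gives a regular 6-gon of circumradius 7.5 (constant along its height) (perimeter = 2·6·7.500·sin(180°/6) = 45.00 mm); Subtracting the remaining from the first: starting from the r=5 cylinder, the r=10.5 cylinder at (14.5, 12.5) misses the remaining region (no effect); the r=7.5 cylinder at (-3, 13) misses the remaining region (no effect) — boundary = 30.00 mm. Overall, the cross-section is a single solid region. Total boundary length (outer) = 30.00 mm.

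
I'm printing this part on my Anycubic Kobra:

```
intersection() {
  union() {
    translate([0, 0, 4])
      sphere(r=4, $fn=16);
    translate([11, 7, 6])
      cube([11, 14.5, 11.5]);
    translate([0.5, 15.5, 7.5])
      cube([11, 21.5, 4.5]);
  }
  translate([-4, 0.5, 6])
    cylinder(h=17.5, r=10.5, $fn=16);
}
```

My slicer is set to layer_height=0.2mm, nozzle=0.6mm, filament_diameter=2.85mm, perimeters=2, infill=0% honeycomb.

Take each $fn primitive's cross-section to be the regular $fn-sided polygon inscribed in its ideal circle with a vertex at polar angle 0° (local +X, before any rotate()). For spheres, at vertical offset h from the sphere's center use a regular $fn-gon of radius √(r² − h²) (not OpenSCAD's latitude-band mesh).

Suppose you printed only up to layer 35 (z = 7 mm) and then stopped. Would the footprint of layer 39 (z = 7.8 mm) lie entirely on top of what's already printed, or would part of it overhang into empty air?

entirely on top

Compare the two slices. At z = 7: the sphere: section is a regular 16-gon, circumradius = √(r²−h²) = √(4²−3²) = 2.646 (area = (16/2)·2.646²·sin(360°/16) = 21.43 mm²); the 11×14.5 cube at (11, 7) contributes its full rectangle (area 159.50 mm²); the cube at (0.5, 15.5) does not reach this height (z outside [7.5, 12]); Taking the union: the 2 present regions are separate (no shared area or edge), so areas and boundary lengths simply add and each stays a separate island — area = 180.93 mm²; the r=10.5 cylinder at (-4, 0.5) contributes a regular 16-gon of circumradius 10.5 (area = (16/2)·10.500²·sin(360°/16) = 337.53 mm²); After intersecting: the r=10.5 cylinder at (-4, 0.5) partially overlaps that combined region; clipping to the common part keeps 21.43 mm² — area = 21.43 mm². At z = 7.8: the r=4 sphere slices to a regular 16-gon of circumradius 1.249 (√(r²−h²) with h=3.8 from center) (area = (16/2)·1.249²·sin(360°/16) = 4.78 mm²); the cube at (11, 7) (footprint 11×14.5) is included at this height (area 159.50 mm²); the 11×21.5 cube at (0.5, 15.5) contributes its full rectangle (area 236.50 mm²); Taking the union: the regions partially overlap — summed areas 400.78 mm² minus the doubly-counted overlap 3.00 mm² gives 397.78 mm² — area = 397.78 mm²; the r=10.5 cylinder at (-4, 0.5) gives a regular 16-gon of circumradius 10.5 (constant along its height) (area = (16/2)·10.500²·sin(360°/16) = 337.53 mm²); Taking the intersection: the r=10.5 cylinder at (-4, 0.5) partially overlaps the result so far; clipping to the common part keeps 4.78 mm² — area = 4.78 mm². Checking containment: the cross-section at z = 7.8 is a subset of the cross-section at z = 7.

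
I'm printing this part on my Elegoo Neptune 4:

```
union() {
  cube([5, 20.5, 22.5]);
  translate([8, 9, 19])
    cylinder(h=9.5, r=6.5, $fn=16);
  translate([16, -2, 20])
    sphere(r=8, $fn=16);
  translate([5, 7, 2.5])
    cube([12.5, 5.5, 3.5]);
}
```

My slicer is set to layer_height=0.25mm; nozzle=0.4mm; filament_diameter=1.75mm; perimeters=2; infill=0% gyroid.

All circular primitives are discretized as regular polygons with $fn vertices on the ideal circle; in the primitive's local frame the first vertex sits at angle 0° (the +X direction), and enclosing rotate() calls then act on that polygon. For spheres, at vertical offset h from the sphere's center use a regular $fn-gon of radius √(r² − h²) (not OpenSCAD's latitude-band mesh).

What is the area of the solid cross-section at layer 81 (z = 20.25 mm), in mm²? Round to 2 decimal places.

397.83 mm²

At z = 20.25 mm: the 5×20.5 cube contributes its full rectangle (area 102.50 mm²); the r=6.5 cylinder at (8, 9) contributes a regular 16-gon of circumradius 6.5 (area = (16/2)·6.500²·sin(360°/16) = 129.35 mm²); the r=8 sphere at (16, -2) contributes a regular 16-gon of circumradius √(8²−0.25²) = 7.996 (area = (16/2)·7.996²·sin(360°/16) = 195.74 mm²); the cube at (5, 7) does not reach this height (z outside [2.5, 6]); Combining (union): the regions partially overlap — summed areas 427.59 mm² minus the doubly-counted overlap 29.76 mm² gives 397.83 mm² — area = 397.83 mm². Overall, the cross-section is a single solid region. Net area = 397.83 mm².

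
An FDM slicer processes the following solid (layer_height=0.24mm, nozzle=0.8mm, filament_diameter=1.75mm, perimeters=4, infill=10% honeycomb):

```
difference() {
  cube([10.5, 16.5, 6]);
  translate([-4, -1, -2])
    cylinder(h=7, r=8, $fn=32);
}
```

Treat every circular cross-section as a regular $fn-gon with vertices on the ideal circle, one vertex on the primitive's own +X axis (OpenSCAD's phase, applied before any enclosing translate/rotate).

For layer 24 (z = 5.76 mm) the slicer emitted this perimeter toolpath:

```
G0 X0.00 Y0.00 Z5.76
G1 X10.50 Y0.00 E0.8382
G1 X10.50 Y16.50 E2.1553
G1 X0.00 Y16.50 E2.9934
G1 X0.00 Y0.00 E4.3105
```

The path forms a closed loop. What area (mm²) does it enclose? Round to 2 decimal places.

Apply the shoelace formula to the sequence of (X, Y) vertices; enclosed area = 173.25 mm².

173.25 mm²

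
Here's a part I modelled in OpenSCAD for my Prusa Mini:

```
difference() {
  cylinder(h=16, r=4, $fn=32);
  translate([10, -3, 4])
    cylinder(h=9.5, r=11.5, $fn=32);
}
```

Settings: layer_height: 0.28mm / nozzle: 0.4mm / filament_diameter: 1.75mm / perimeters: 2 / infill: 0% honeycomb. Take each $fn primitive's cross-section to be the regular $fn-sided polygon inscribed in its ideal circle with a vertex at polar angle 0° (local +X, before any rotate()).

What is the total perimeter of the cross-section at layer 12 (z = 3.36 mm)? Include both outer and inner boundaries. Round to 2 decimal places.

At z = 3.36 mm: the r=4 cylinder gives a regular 32-gon of circumradius 4 (constant along its height) (perimeter = 2·32·4.000·sin(180°/32) = 25.09 mm); the cylinder at (10, -3) does not reach this height (z outside [4, 13.5]); After the difference (first − rest): none of the subtracted shapes is present at this height, so the r=4 cylinder is unchanged — boundary = 25.09 mm. Overall, the cross-section is a single solid region. Total boundary length (outer) = 25.09 mm.

25.09 mm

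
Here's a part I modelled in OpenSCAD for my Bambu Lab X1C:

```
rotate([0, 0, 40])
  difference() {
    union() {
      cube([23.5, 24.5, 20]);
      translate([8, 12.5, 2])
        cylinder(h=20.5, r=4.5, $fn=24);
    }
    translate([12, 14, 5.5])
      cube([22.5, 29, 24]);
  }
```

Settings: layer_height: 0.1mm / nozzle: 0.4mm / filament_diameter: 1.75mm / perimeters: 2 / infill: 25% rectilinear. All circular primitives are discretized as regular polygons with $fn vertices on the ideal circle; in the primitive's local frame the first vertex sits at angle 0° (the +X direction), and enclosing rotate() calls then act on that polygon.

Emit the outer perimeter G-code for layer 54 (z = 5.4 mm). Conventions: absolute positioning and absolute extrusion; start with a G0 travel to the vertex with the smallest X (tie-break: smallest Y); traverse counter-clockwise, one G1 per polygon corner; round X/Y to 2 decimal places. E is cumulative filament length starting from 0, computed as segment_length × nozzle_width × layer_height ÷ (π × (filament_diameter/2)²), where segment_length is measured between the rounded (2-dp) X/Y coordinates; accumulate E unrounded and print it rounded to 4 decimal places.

G0 X-15.75 Y18.77 Z5.40
G1 X0.00 Y0.00 E0.4075
G1 X18.00 Y15.11 E0.7983
G1 X2.25 Y33.87 E1.2057
G1 X-15.75 Y18.77 E1.5964

At z = 5.4 mm: the 23.5×24.5 cube contributes its full rectangle; the r=4.5 cylinder at (8, 12.5) gives a regular 24-gon of circumradius 4.5 (constant along its height); Combining (union): the r=4.5 cylinder at (8, 12.5) lies entirely inside the 23.5×24.5 cube, so the union is just the 23.5×24.5 cube — 1 connected region; the cube at (12, 14) is absent (z outside [5.5, 29.5]); Subtracting the remaining from the first: none of the subtracted shapes is present at this height, so the result so far is unchanged — 1 connected region; (whole slice rotated 40° about Z — lengths, areas and connectivity unchanged). The outline is a single polygon with 4 vertices. Extrusion per mm of travel: 0.4 × 0.1 / (π × 0.875²) = 0.016630. Accumulating E over each segment gives final E = 1.5964.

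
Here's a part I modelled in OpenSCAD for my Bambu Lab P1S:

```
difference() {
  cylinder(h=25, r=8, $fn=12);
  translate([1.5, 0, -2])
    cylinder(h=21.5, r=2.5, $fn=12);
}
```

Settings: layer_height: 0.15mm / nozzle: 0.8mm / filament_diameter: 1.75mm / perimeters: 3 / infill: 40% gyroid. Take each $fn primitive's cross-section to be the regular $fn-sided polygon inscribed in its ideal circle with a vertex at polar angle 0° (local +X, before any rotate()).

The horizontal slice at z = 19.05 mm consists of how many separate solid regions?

At z = 19.05 mm: the r=8 cylinder contributes a regular 12-gon of circumradius 8; the cylinder at (1.5, 0): section is a regular 12-gon, circumradius r=2.5; Taking the first minus the rest: starting from the r=8 cylinder, the r=2.5 cylinder at (1.5, 0) lies wholly inside it (removes its full 18.75 mm² and its 15.53 mm outline becomes a hole wall) — 1 connected region with 1 hole. The result has 1 disconnected region.

1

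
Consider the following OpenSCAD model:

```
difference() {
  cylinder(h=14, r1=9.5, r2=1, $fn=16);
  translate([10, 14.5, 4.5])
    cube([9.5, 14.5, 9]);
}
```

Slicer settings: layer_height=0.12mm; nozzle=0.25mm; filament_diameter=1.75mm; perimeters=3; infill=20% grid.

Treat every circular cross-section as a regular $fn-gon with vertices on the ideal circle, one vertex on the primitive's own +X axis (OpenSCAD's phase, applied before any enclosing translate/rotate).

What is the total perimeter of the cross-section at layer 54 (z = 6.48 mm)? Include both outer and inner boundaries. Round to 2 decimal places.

34.75 mm

At z = 6.48 mm: the cone: at t=0.463 of its height the radius interpolates to r₁+(r₂−r₁)t = 5.566, giving a regular 16-gon of that circumradius (perimeter = 2·16·5.566·sin(180°/16) = 34.75 mm); the cube at (10, 14.5) is present — its section is the full 9.5×14.5 rectangle (perimeter 48.00 mm); Subtracting the remaining from the first: starting from the cone, the 9.5×14.5 cube at (10, 14.5) misses the remaining region (no effect) — boundary = 34.75 mm. Overall, the cross-section is a single solid region. Total boundary length (outer) = 34.75 mm.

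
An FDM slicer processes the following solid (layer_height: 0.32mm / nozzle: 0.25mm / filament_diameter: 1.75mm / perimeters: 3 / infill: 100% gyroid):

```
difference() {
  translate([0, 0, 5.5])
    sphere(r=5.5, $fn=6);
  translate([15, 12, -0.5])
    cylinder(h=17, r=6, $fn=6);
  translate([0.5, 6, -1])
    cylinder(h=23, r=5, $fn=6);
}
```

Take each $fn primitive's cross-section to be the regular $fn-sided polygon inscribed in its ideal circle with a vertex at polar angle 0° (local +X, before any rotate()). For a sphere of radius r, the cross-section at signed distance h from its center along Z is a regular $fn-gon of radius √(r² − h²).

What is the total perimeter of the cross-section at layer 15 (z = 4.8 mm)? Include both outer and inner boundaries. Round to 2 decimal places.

33.19 mm

At z = 4.8 mm: the r=5.5 sphere contributes a regular 6-gon of circumradius √(5.5²−0.7²) = 5.455 (perimeter = 2·6·5.455·sin(180°/6) = 32.73 mm); the cylinder at (15, 12): section is a regular 6-gon, circumradius r=6 (perimeter = 2·6·6.000·sin(180°/6) = 36.00 mm); the r=5 cylinder at (0.5, 6) contributes a regular 6-gon of circumradius 5 (perimeter = 2·6·5.000·sin(180°/6) = 30.00 mm); After the difference (first − rest): starting from the r=5.5 sphere, the r=6 cylinder at (15, 12) misses the remaining region (no effect); the r=5 cylinder at (0.5, 6) partially overlaps it — only the 18.40 mm² overlap (of its 64.95 mm²) is removed, clipping the outline — boundary = 33.19 mm. Overall, the cross-section is a single solid region. Total boundary length (outer) = 33.19 mm.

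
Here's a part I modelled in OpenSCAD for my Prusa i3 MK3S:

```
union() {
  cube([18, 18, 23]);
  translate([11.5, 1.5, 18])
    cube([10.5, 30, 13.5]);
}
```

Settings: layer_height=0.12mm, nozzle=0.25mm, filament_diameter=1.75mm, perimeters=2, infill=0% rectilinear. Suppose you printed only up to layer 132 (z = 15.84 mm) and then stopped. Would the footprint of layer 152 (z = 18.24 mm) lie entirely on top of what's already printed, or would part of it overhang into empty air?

Compare the two slices. At z = 15.84: the cube (footprint 18×18) is included at this height (area 324.00 mm²); the cube at (11.5, 1.5) is not intersected at this z (z outside [18, 31.5]); Combining (union): only the 18×18 cube is present, so the union is just that shape — area = 324.00 mm². At z = 18.24: the cube is present — its section is the full 18×18 rectangle (area 324.00 mm²); the cube at (11.5, 1.5) (footprint 10.5×30) is included at this height (area 315.00 mm²); Merging all regions: the regions partially overlap — summed areas 639.00 mm² minus the doubly-counted overlap 107.25 mm² gives 531.75 mm² — area = 531.75 mm². Checking containment: at z = 18.24 the cross-section extends beyond the z = 15.84 cross-section by about 207.75 mm².

part overhangs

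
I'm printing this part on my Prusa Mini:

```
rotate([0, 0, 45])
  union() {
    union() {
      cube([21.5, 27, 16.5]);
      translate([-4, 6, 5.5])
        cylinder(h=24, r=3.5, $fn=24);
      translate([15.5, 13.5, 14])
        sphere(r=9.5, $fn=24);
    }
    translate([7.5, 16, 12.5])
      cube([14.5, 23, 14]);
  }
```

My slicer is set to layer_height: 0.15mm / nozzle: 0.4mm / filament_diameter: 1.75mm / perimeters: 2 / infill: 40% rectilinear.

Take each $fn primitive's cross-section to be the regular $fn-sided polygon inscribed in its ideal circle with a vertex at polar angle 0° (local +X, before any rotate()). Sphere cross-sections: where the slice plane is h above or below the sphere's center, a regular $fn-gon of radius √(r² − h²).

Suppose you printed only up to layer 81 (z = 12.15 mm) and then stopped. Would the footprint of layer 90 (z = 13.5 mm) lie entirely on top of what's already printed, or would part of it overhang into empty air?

part overhangs

Compare the two slices. At z = 12.15: the cube (footprint 21.5×27) is included at this height (area 580.50 mm²); the r=3.5 cylinder at (-4, 6) gives a regular 24-gon of circumradius 3.5 (constant along its height) (area = (24/2)·3.500²·sin(360°/24) = 38.05 mm²); the sphere at (15.5, 13.5): section is a regular 24-gon, circumradius = √(r²−h²) = √(9.5²−1.85²) = 9.318 (area = (24/2)·9.318²·sin(360°/24) = 269.67 mm²); Taking the union: the regions partially overlap — summed areas 888.22 mm² minus the doubly-counted overlap 237.64 mm² gives 650.58 mm² — area = 650.58 mm²; the cube at (7.5, 16) is absent (z outside [12.5, 26.5]); Merging all regions: only the result so far is present, so the union is just that shape — area = 650.58 mm²; (whole slice rotated 45° about Z — lengths, areas and connectivity unchanged). At z = 13.5: the cube is present — its section is the full 21.5×27 rectangle (area 580.50 mm²); the cylinder at (-4, 6): section is a regular 24-gon, circumradius r=3.5 (area = (24/2)·3.500²·sin(360°/24) = 38.05 mm²); the r=9.5 sphere at (15.5, 13.5) contributes a regular 24-gon of circumradius √(9.5²−0.5²) = 9.487 (area = (24/2)·9.487²·sin(360°/24) = 279.52 mm²); Combining (union): the regions partially overlap — summed areas 898.07 mm² minus the doubly-counted overlap 244.76 mm² gives 653.31 mm² — area = 653.31 mm²; the 14.5×23 cube at (7.5, 16) contributes its full rectangle (area 333.50 mm²); Combining (union): the regions partially overlap — summed areas 986.81 mm² minus the doubly-counted overlap 156.28 mm² gives 830.53 mm² — area = 830.53 mm²; (rotated 45° about Z; rotation is an isometry so areas/perimeters/island counts are preserved). Checking containment: at z = 13.5 the cross-section extends beyond the z = 12.15 cross-section by about 179.96 mm².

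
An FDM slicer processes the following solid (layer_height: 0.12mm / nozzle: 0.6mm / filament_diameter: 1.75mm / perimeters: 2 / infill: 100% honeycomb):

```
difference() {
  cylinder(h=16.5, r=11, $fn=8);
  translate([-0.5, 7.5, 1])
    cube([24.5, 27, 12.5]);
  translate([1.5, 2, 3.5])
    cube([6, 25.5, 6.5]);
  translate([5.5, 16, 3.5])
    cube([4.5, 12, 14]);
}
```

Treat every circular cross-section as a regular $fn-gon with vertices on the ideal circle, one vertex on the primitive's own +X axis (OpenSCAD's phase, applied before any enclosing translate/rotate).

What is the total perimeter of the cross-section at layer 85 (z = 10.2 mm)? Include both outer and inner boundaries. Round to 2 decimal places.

At z = 10.2 mm: the cylinder: section is a regular 8-gon, circumradius r=11 (perimeter = 2·8·11.000·sin(180°/8) = 67.35 mm); the cube at (-0.5, 7.5) is present — its section is the full 24.5×27 rectangle (perimeter 103.00 mm); the cube at (1.5, 2) is absent (z outside [3.5, 10]); the cube at (5.5, 16) is present — its section is the full 4.5×12 rectangle (perimeter 33.00 mm); Taking the first minus the rest: starting from the r=11 cylinder, the 24.5×27 cube at (-0.5, 7.5) partially overlaps it — only the 16.41 mm² overlap (of its 661.50 mm²) is removed, clipping the outline; the 4.5×12 cube at (5.5, 16) misses the remaining region (no effect) — boundary = 69.78 mm. Overall, the cross-section is a single solid region. Total boundary length (outer) = 69.78 mm.

69.78 mm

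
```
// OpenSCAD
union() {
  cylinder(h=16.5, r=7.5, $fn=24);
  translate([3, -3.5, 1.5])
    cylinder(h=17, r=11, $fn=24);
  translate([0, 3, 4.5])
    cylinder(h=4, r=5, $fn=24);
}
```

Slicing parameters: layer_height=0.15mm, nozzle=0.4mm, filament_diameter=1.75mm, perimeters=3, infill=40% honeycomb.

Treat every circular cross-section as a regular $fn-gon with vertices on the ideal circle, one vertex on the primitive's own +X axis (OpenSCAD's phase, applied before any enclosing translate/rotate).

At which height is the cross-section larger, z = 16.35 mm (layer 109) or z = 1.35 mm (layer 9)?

Layer 109 (z = 16.35): the r=7.5 cylinder gives a regular 24-gon of circumradius 7.5 (constant along its height) (area = (24/2)·7.500²·sin(360°/24) = 174.70 mm²); the cylinder at (3, -3.5): section is a regular 24-gon, circumradius r=11 (area = (24/2)·11.000²·sin(360°/24) = 375.81 mm²); the cylinder at (0, 3) is not intersected at this z (z outside [4.5, 8.5]); Combining (union): the regions partially overlap — summed areas 550.51 mm² minus the doubly-counted overlap 165.12 mm² gives 385.39 mm² — area = 385.39 mm². So its area = 385.39 mm². Layer 9 (z = 1.35): the cylinder: section is a regular 24-gon, circumradius r=7.5 (area = (24/2)·7.500²·sin(360°/24) = 174.70 mm²); the cylinder at (3, -3.5) is not intersected at this z (z outside [1.5, 18.5]); the cylinder at (0, 3) is not intersected at this z (z outside [4.5, 8.5]); Taking the union: only the r=7.5 cylinder is present, so the union is just that shape — area = 174.70 mm². So its area = 174.70 mm². Layer 109 is larger (385.39 vs 174.70 mm²).

layer 109 (z = 16.35 mm)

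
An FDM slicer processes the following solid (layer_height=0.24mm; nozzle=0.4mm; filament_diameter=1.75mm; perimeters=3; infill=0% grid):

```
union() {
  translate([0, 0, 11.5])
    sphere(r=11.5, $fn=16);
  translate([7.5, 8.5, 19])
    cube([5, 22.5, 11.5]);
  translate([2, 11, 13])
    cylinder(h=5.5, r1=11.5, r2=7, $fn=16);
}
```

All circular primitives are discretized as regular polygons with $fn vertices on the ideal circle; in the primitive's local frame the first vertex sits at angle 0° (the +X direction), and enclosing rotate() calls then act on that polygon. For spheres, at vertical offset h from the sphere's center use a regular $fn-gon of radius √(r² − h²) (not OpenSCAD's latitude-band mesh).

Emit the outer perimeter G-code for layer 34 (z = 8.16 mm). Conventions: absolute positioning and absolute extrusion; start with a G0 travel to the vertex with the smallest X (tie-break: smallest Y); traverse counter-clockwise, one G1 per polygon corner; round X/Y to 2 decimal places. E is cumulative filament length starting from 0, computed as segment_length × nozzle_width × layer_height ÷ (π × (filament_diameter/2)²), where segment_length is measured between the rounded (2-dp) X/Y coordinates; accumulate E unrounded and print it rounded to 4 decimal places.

At z = 8.16 mm: the r=11.5 sphere slices to a regular 16-gon of circumradius 11.004 (√(r²−h²) with h=3.34 from center); the cube at (7.5, 8.5) is not intersected at this z (z outside [19, 30.5]); the cone at (2, 11) is absent (z outside [13, 18.5]); Combining (union): only the r=11.5 sphere is present, so the union is just that shape — 1 connected region. The outline is a single polygon with 16 vertices. Extrusion per mm of travel: 0.4 × 0.24 / (π × 0.875²) = 0.039912. Accumulating E over each segment gives final E = 2.7419.

G0 X-11.00 Y0.00 Z8.16
G1 X-10.17 Y-4.21 E0.1713
G1 X-7.78 Y-7.78 E0.3427
G1 X-4.21 Y-10.17 E0.5142
G1 X0.00 Y-11.00 E0.6855
G1 X4.21 Y-10.17 E0.8567
G1 X7.78 Y-7.78 E1.0282
G1 X10.17 Y-4.21 E1.1997
G1 X11.00 Y0.00 E1.3709
G1 X10.17 Y4.21 E1.5422
G1 X7.78 Y7.78 E1.7137
G1 X4.21 Y10.17 E1.8851
G1 X0.00 Y11.00 E2.0564
G1 X-4.21 Y10.17 E2.2277
G1 X-7.78 Y7.78 E2.3991
G1 X-10.17 Y4.21 E2.5706
G1 X-11.00 Y0.00 E2.7419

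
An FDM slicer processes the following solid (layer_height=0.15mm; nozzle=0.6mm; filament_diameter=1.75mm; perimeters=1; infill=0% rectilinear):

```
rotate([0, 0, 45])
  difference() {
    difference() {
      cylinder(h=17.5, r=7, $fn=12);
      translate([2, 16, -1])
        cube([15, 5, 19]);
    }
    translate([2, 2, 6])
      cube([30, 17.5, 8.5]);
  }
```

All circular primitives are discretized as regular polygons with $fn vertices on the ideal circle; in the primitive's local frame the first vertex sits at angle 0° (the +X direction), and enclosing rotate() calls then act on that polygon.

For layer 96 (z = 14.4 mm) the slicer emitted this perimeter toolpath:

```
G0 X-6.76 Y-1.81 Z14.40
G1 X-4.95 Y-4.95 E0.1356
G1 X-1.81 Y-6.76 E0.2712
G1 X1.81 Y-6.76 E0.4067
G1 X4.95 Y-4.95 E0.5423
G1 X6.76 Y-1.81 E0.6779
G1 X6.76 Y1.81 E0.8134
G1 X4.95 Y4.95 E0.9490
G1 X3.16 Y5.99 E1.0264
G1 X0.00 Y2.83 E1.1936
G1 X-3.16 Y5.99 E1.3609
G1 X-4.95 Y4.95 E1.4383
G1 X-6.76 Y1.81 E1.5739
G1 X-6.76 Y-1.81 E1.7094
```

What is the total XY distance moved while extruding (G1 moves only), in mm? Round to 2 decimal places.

45.68 mm

Sum the Euclidean lengths of each G1 segment: total = 45.68 mm.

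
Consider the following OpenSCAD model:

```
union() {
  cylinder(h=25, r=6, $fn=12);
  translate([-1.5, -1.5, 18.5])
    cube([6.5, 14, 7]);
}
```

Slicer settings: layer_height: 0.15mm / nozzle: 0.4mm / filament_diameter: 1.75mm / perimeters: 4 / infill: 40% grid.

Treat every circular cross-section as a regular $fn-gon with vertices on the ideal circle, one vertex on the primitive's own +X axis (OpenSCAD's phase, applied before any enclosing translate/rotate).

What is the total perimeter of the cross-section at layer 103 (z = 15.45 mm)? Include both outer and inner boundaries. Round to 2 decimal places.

At z = 15.45 mm: the r=6 cylinder gives a regular 12-gon of circumradius 6 (constant along its height) (perimeter = 2·12·6.000·sin(180°/12) = 37.27 mm); the cube at (-1.5, -1.5) is not intersected at this z (z outside [18.5, 25.5]); Combining (union): only the r=6 cylinder is present, so the union is just that shape — boundary = 37.27 mm. Overall, the cross-section is a single solid region. Total boundary length (outer) = 37.27 mm.

37.27 mm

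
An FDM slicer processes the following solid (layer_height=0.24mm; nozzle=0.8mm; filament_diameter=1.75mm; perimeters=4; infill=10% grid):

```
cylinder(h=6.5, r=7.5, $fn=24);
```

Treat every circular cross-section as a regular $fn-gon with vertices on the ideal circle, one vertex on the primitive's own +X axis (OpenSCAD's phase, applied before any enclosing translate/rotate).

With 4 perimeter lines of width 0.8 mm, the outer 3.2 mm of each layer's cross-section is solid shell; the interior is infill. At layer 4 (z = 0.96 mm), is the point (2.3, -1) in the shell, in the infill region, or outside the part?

infill

At z = 0.96 mm: the r=7.5 cylinder gives a regular 24-gon of circumradius 7.5 (constant along its height). Overall, the cross-section is a single solid region. The nearest boundary edge runs (6.50, -3.75)→(7.24, -1.94); distance from the point to it = 4.93 mm. The point is inside the cross-section and 4.93 mm from the nearest boundary — more than the 3.2 mm shell width (4 × 0.8), so it's in the infill interior.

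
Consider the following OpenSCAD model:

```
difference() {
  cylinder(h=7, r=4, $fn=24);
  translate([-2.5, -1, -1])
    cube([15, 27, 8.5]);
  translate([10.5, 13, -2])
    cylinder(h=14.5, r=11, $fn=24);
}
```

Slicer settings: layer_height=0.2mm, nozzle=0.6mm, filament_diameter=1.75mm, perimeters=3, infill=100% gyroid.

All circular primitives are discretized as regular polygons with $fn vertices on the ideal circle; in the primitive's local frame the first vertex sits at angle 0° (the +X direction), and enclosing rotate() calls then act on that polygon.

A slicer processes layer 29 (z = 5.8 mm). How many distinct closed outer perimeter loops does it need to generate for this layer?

1

At z = 5.8 mm: the r=4 cylinder gives a regular 24-gon of circumradius 4 (constant along its height); the cube at (-2.5, -1) is present — its section is the full 15×27 rectangle; the r=11 cylinder at (10.5, 13) gives a regular 24-gon of circumradius 11 (constant along its height); Taking the first minus the rest: starting from the r=4 cylinder, the 15×27 cube at (-2.5, -1) partially overlaps it — only the 28.10 mm² overlap (of its 405.00 mm²) is removed, clipping the outline; the r=11 cylinder at (10.5, 13) misses the remaining region (no effect) — 1 connected region. The result has 1 disconnected region.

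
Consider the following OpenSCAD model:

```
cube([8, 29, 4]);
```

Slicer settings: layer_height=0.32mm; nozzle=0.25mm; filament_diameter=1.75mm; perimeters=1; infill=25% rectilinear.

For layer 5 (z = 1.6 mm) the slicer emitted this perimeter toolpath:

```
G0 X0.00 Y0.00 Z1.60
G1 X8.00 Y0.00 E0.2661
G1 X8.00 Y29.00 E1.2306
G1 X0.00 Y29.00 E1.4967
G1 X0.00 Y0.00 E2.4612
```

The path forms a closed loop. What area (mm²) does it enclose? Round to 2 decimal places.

Apply the shoelace formula to the sequence of (X, Y) vertices; enclosed area = 232.00 mm².

232.00 mm²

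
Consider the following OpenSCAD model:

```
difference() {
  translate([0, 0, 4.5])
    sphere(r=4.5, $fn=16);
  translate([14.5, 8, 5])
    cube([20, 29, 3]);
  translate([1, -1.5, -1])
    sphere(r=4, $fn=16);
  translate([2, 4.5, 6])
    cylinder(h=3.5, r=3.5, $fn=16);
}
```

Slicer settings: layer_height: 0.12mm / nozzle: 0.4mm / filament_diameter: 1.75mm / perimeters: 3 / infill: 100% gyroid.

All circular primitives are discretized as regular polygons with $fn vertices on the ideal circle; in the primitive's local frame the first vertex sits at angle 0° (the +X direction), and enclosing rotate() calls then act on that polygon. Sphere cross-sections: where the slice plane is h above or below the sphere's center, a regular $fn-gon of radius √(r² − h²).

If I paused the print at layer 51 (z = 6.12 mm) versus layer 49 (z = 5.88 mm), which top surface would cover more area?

layer 49 (z = 5.88 mm)

Layer 51 (z = 6.12): the sphere: section is a regular 16-gon, circumradius = √(r²−h²) = √(4.5²−1.62²) = 4.198 (area = (16/2)·4.198²·sin(360°/16) = 53.96 mm²); the cube at (14.5, 8) (footprint 20×29) is included at this height (area 580.00 mm²); the sphere at (1, -1.5) is not intersected at this z (|z−center|=7.120 > r=4); the cylinder at (2, 4.5): section is a regular 16-gon, circumradius r=3.5 (area = (16/2)·3.500²·sin(360°/16) = 37.50 mm²); After the difference (first − rest): starting from the r=4.5 sphere (53.96 mm²), the 20×29 cube at (14.5, 8) misses the remaining region (no effect); the r=3.5 cylinder at (2, 4.5) partially overlaps it — only the 10.67 mm² overlap (of its 37.50 mm²) is removed, clipping the outline — area = 43.29 mm². So its area = 43.29 mm². Layer 49 (z = 5.88): the r=4.5 sphere contributes a regular 16-gon of circumradius √(4.5²−1.38²) = 4.283 (area = (16/2)·4.283²·sin(360°/16) = 56.16 mm²); the cube at (14.5, 8) (footprint 20×29) is included at this height (area 580.00 mm²); the sphere at (1, -1.5) does not reach this height (|z−center|=6.880 > r=4); the cylinder at (2, 4.5) is absent (z outside [6, 9.5]); Subtracting the remaining from the first: starting from the r=4.5 sphere (56.16 mm²), the 20×29 cube at (14.5, 8) misses the remaining region (no effect) — area = 56.16 mm². So its area = 56.16 mm². Layer 49 is larger (56.16 vs 43.29 mm²).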